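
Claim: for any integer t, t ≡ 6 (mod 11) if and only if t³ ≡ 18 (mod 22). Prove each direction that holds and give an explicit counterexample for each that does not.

Only the converse holds.

(⟸) The residues r modulo 22 with r³ ≡ 18 (mod 22) are exactly {6}, and each is ≡ 6 (mod 11).

(⟹) This fails: take t = 17. Then 17 ≡ 6 (mod 11), but 17³ = 4913 ≡ 7 (mod 22), not 18.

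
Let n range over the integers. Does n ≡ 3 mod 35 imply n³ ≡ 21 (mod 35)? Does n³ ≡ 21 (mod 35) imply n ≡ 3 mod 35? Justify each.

(⇒) This fails: take n = 3. Then 3 ≡ 3 (mod 35), but 3³ = 27 ≡ 27 (mod 35), not 21.

(⇐) This fails: take n = 21. Then 21³ = 9261 ≡ 21 (mod 35), yet 21 ≡ 21 (mod 35), not 3.

(⇒) fails and (⇐) fails.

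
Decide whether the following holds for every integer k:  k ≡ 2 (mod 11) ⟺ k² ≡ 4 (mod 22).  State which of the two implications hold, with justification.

Neither direction holds.

(⇒) This fails: take k = 13. Then 13 ≡ 2 (mod 11), but 13² = 169 ≡ 15 (mod 22), not 4.

(⇐) This fails: take k = 20. Then 20² = 400 ≡ 4 (mod 22), yet 20 ≡ 9 (mod 11), not 2.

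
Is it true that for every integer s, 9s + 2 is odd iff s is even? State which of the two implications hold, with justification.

(⟹) This fails: s = 7 gives 9s + 2 = 65, which is odd, but 7 is odd, not even.

(⟸) This also fails: s = 6 is even, but 9s + 2 = 56 is even, not odd.

Both directions fail.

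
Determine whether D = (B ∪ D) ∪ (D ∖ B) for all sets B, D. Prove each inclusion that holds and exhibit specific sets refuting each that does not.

(⊇) This inclusion fails. Take B = {1}, D = ∅; then 1 ∈ (B ∪ D) ∪ (D ∖ B) but 1 ∉ D.

(⊆) Let x ∈ D. Then either x ∈ D and x ∉ B; or x ∈ B ∩ D. In each case x ∈ (B ∪ D) ∪ (D ∖ B), so D ⊆ (B ∪ D) ∪ (D ∖ B).

(⊆) holds; (⊇) fails.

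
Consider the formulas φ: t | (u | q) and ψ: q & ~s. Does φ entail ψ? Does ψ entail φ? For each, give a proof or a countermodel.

(⇒) fails; (⇐) holds.

[⇐] Assume the antecedent. If t is true, t | (u | q) reduces to true regardless of the other variables. If t is false, the antecedent forces (t = F, q = T, u = F, s = F) or (t = F, q = T, u = T, s = F), and t | (u | q) holds there. Either way t | (u | q) holds.

[⇒] This fails. Under t = T, q = F, u = F, s = F, the left side is true but the right side is false.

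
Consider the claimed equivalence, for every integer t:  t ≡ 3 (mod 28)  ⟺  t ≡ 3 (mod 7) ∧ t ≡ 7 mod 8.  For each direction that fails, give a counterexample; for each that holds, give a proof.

The forward direction fails; the converse holds.

(⇐) If t ≡ 3 (mod 7) and t ≡ 7 (mod 8), then by the Chinese remainder theorem t ≡ 31 (mod 56). Since 31 ≡ 3 (mod 28) and 28 ∣ 56, we get t ≡ 3 (mod 28).

(⇒) This fails: t = 3 gives 3 ≡ 3 (mod 28) but 3 ≡ 3 (mod 8), so the conjunction on the right does not hold.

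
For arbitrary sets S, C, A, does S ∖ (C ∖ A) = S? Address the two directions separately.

Reverse inclusion. This inclusion fails. Take S = {1}, C = {1}, A = ∅; then 1 ∈ S but 1 ∉ S ∖ (C ∖ A).

Forward inclusion. Let x ∈ S ∖ (C ∖ A). Then either x ∈ S and x ∉ C, A; or x ∈ S ∩ A and x ∉ C; or x ∈ S ∩ C ∩ A. In each case x ∈ S, so S ∖ (C ∖ A) ⊆ S.

The sets are not equal: only the forward inclusion holds.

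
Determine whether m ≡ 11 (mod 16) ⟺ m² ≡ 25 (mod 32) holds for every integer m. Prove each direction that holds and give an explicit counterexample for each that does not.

(⇒) holds; (⇐) fails.

(→) Suppose m ≡ 11 (mod 16). Working modulo 32, m ∈ {11, 27}; for each such r, r² ≡ 25 (mod 32).

(←) This fails: take m = 5. Then 5² = 25 ≡ 25 (mod 32), yet 5 ≡ 5 (mod 16), not 11.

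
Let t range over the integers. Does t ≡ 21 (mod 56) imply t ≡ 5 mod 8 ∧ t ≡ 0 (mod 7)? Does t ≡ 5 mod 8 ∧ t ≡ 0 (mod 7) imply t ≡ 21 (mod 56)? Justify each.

The biconditional holds.

[⇒] Suppose t ≡ 21 (mod 56); write t = 56j + 21. Since 8 ∣ 56, reducing mod 8 gives t ≡ 21 ≡ 5 (mod 8); since 7 ∣ 56, reducing mod 7 gives t ≡ 21 ≡ 0 (mod 7).

[⇐] Conversely, if t ≡ 5 (mod 8) and t ≡ 0 (mod 7), then by the Chinese remainder theorem t ≡ 21 (mod 56). This is exactly t ≡ 21 (mod 56).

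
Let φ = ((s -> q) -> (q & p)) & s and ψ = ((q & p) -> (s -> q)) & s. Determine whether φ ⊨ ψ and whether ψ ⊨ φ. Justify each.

The forward direction holds; the converse fails.

(⇐) This fails. Under q = T, s = T, p = F, the left side is false but the right side is true.

(⇒) Assume the antecedent. If q is true, the antecedent forces (q = T, s = T, p = T), and ((q & p) -> (s -> q)) & s holds there. If q is false, the antecedent forces (q = F, s = T, p = F) or (q = F, s = T, p = T), and ((q & p) -> (s -> q)) & s holds there. Either way ((q & p) -> (s -> q)) & s holds.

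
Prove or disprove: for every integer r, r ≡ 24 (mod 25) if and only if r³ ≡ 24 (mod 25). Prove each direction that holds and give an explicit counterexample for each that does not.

The biconditional holds.

(⟹) Suppose r ≡ 24 (mod 25). Write r = 25j + 24. Then (25j + 24)³ = 15625j³ + 45000j² + 43200j + 13824 = 25(625j³ + 1800j² + 1728j + 552) + 24, so r³ ≡ 24 (mod 25).

(⟸) Conversely, suppose r³ ≡ 24 (mod 25). The only residue r in {0, …, 24} with r³ ≡ 24 (mod 25) is r = 24, so r ≡ 24 (mod 25).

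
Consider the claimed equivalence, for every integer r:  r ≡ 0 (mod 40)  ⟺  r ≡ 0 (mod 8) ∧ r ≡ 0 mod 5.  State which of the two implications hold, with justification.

[⇒] Suppose r ≡ 0 (mod 40); write r = 40j + 0. Since 8 ∣ 40, reducing mod 8 gives r ≡ 0 (mod 8); since 5 ∣ 40, reducing mod 5 gives r ≡ 0 (mod 5).

[⇐] Conversely, if r ≡ 0 (mod 8) and r ≡ 0 (mod 5), then by the Chinese remainder theorem r ≡ 0 (mod 40). This is exactly r ≡ 0 (mod 40).

Both directions hold; the statement is true.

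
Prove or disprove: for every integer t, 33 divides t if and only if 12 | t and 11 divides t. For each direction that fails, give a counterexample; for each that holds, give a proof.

Not equivalent: only (⇐) holds.

(→) This fails: take t = 33. Certainly 33 ∣ 33, but 12 ∤ 33.

(←) Suppose 12 ∣ t and 11 ∣ t. Any common multiple of 12 and 11 is a multiple of their lcm; here gcd(12, 11) = 1, so lcm(12, 11) = 12·11 = 132, so 132 ∣ t. Since 33 ∣ 132, it follows that 33 ∣ t.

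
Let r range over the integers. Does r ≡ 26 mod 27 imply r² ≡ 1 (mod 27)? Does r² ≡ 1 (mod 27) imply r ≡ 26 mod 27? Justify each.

(⇒) holds; (⇐) fails.

(→) Suppose r ≡ 26 mod 27. Write r = 27j + 26. Then (27j + 26)² = 729j² + 1404j + 676 = 27(27j² + 52j + 25) + 1, so r² ≡ 1 (mod 27).

(←) This fails: take r = 1. Then 1² = 1 ≡ 1 (mod 27), yet 1 ≡ 1 (mod 27), not 26.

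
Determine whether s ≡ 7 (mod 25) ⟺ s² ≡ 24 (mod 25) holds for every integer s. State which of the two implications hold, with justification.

Not equivalent: only (⇒) holds.

(⟸) This fails: take s = 18. Then 18² = 324 ≡ 24 (mod 25), yet 18 ≡ 18 (mod 25), not 7.

(⟹) Suppose s ≡ 7 (mod 25). Write s = 25j + 7. Then (25j + 7)² = 625j² + 350j + 49 = 25(25j² + 14j + 1) + 24, so s² ≡ 24 (mod 25).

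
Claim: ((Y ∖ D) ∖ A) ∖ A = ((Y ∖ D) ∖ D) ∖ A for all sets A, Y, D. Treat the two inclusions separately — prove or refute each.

Both inclusions hold.

(⊆) Let x ∈ ((Y ∖ D) ∖ A) ∖ A. Then x ∈ Y and x ∉ A, D, from which x ∈ ((Y ∖ D) ∖ D) ∖ A.

(⊇) Let x ∈ ((Y ∖ D) ∖ D) ∖ A. Then x ∈ Y and x ∉ A, D, from which x ∈ ((Y ∖ D) ∖ A) ∖ A.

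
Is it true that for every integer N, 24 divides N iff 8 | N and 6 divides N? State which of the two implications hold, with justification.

Both directions hold; the statement is true.

[⇒] If 24 ∣ N, write N = 24q. Since 24 = 3·8, N = 8·(3q), so 8 ∣ N; and since 24 = 4·6, N = 6·(4q), so 6 ∣ N.

[⇐] Suppose 8 ∣ N and 6 ∣ N. Any common multiple of 8 and 6 is a multiple of their lcm; here lcm(8, 6) = 8·6/gcd(8, 6) = 48/2 = 24, so 24 ∣ N.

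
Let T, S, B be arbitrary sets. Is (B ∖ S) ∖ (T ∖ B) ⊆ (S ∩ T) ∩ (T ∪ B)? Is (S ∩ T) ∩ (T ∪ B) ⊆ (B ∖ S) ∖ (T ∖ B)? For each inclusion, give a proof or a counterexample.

Forward inclusion. This inclusion fails. Take T = ∅, S = ∅, B = {1}; then 1 ∈ (B ∖ S) ∖ (T ∖ B) but 1 ∉ (S ∩ T) ∩ (T ∪ B).

Reverse inclusion. This inclusion fails. Take T = {1}, S = {1}, B = ∅; then 1 ∈ (S ∩ T) ∩ (T ∪ B) but 1 ∉ (B ∖ S) ∖ (T ∖ B).

Neither inclusion holds.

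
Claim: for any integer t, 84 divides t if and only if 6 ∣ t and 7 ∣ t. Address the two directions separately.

Forward direction. If 84 ∣ t, write t = 84q. Since 84 = 14·6, t = 6·(14q), so 6 ∣ t; and since 84 = 12·7, t = 7·(12q), so 7 ∣ t.

Converse. This fails: take t = 42. Both 6 ∣ 42 and 7 ∣ 42, yet 42 is not a multiple of 84 (since 42 = 0·84 + 42), so 84 ∤ 42.

Not equivalent: only (⇒) holds.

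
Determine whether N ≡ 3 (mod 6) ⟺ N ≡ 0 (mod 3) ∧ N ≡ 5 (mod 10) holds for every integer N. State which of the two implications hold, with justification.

[⇒] This fails: N = 3 gives 3 ≡ 3 (mod 6) but 3 ≡ 3 (mod 10), so the conjunction on the right does not hold.

[⇐] Conversely, if N ≡ 0 (mod 3) and N ≡ 5 (mod 10), then by the Chinese remainder theorem N ≡ 15 (mod 30). Since 15 ≡ 3 (mod 6) and 6 ∣ 30, we get N ≡ 3 (mod 6).

Only the converse holds.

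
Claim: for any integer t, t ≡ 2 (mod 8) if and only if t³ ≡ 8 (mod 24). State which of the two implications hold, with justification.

Both directions fail.

Forward direction. This fails: take t = 10. Then 10 ≡ 2 (mod 8), but 10³ = 1000 ≡ 16 (mod 24), not 8.

Converse. This fails: take t = 8. Then 8³ = 512 ≡ 8 (mod 24), yet 8 ≡ 0 (mod 8), not 2.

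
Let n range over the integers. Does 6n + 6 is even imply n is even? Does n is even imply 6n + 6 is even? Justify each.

(⇒) This fails: take n = 3. Then 6n + 6 = 24, which is even, yet n = 3 is odd, not even.

(⇐) Suppose n is even. Since 6 is even, 6n is even for every n, so 6n + 6 has the same parity as 6, which is even. Hence 6n + 6 is even.

The forward direction fails; the converse holds.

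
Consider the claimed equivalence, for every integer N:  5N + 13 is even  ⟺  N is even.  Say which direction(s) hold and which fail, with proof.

Forward direction. This fails: N = 5 gives 5N + 13 = 38, which is even, but 5 is odd, not even.

Converse. This also fails: N = 6 is even, but 5N + 13 = 43 is odd, not even.

(⇒) fails and (⇐) fails.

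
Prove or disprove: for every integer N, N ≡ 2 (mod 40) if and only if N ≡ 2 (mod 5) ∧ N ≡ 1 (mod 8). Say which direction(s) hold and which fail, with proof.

Both directions fail.

[⇒] This fails: N = 2 gives 2 ≡ 2 (mod 40) but 2 ≡ 2 (mod 8), so the conjunction on the right does not hold.

[⇐] This fails: N = 17 satisfies both congruences on the right (17 ≡ 2 mod 5 and 17 ≡ 1 mod 8) yet 17 ≡ 17 (mod 40), not 2.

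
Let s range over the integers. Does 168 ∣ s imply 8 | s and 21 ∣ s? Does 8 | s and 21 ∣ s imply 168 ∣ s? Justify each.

[⇒] If 168 ∣ s, write s = 168q. Since 168 = 21·8, s = 8·(21q), so 8 ∣ s; and since 168 = 8·21, s = 21·(8q), so 21 ∣ s.

[⇐] Suppose 8 ∣ s and 21 ∣ s. Any common multiple of 8 and 21 is a multiple of their lcm; here gcd(8, 21) = 1, so lcm(8, 21) = 8·21 = 168, so 168 ∣ s.

Both implications hold.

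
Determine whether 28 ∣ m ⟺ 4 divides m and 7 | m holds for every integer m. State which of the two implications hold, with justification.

(⇒) If 28 ∣ m, write m = 28q. Since 28 = 7·4, m = 4·(7q), so 4 ∣ m; and since 28 = 4·7, m = 7·(4q), so 7 ∣ m.

(⇐) Suppose 4 ∣ m and 7 ∣ m. Any common multiple of 4 and 7 is a multiple of their lcm; here gcd(4, 7) = 1, so lcm(4, 7) = 4·7 = 28, so 28 ∣ m.

Both implications hold.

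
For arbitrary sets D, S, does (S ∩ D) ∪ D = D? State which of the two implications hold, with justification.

Both inclusions hold; the sets are equal.

Reverse inclusion. Let x ∈ D. Then either x ∈ D and x ∉ S; or x ∈ D ∩ S. In each case x ∈ (S ∩ D) ∪ D, so D ⊆ (S ∩ D) ∪ D.

Forward inclusion. Let x ∈ (S ∩ D) ∪ D. Then either x ∈ D and x ∉ S; or x ∈ D ∩ S. In each case x ∈ D, so (S ∩ D) ∪ D ⊆ D.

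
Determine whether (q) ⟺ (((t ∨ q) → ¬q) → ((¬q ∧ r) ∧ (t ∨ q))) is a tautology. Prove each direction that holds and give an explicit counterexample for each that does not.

(⇒) holds; (⇐) fails.

[⇐] This fails. Under t = T, q = F, r = T, the left side is false but the right side is true.

[⇒] Assume the antecedent. If t is true, the antecedent forces (t = T, q = T, r = F) or (t = T, q = T, r = T), and the consequent holds there. If t is false, the antecedent forces (t = F, q = T, r = F) or (t = F, q = T, r = T), and the consequent holds there. Either way the consequent holds.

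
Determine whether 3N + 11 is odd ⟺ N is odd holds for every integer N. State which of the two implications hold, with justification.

Neither implication holds.

(⇒) This fails: N = 2 gives 3N + 11 = 17, which is odd, but 2 is even, not odd.

(⇐) This also fails: N = 1 is odd, but 3N + 11 = 14 is even, not odd.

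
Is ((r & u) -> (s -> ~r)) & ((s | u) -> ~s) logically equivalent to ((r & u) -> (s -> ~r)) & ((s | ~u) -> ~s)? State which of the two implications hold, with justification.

(⇒) Assume the antecedent. If u is true, the antecedent forces (u = T, s = F, r = F) or (u = T, s = F, r = T), and the consequent holds there. If u is false, the antecedent forces (u = F, s = F, r = F) or (u = F, s = F, r = T), and the consequent holds there. Either way the consequent holds.

(⇐) Assume the antecedent. If u is true, the antecedent forces (u = T, s = F, r = F) or (u = T, s = F, r = T), and the consequent holds there. If u is false, the antecedent forces (u = F, s = F, r = F) or (u = F, s = F, r = T), and the consequent holds there. Either way the consequent holds.

The biconditional holds.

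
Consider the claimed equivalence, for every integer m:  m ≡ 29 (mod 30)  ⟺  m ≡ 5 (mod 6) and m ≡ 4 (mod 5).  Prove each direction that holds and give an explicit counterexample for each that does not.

The biconditional holds.

(←) If m ≡ 5 (mod 6) and m ≡ 4 (mod 5), then by the Chinese remainder theorem m ≡ 29 (mod 30). This is exactly m ≡ 29 (mod 30).

(→) Suppose m ≡ 29 (mod 30); write m = 30j + 29. Since 6 ∣ 30, reducing mod 6 gives m ≡ 29 ≡ 5 (mod 6); since 5 ∣ 30, reducing mod 5 gives m ≡ 29 ≡ 4 (mod 5).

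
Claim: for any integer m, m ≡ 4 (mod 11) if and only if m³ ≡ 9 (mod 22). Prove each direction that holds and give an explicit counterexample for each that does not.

(⇒) fails; (⇐) holds.

(⇒) This fails: take m = 4. Then 4 ≡ 4 (mod 11), but 4³ = 64 ≡ 20 (mod 22), not 9.

(⇐) Conversely, the residues r modulo 22 with r³ ≡ 9 (mod 22) are exactly {15}, and each is ≡ 4 (mod 11).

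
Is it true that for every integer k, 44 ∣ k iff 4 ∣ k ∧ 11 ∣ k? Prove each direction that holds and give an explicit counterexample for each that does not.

Converse. Suppose 4 ∣ k and 11 ∣ k. Any common multiple of 4 and 11 is a multiple of their lcm; here gcd(4, 11) = 1, so lcm(4, 11) = 4·11 = 44, so 44 ∣ k.

Forward direction. If 44 ∣ k, write k = 44q. Since 44 = 11·4, k = 4·(11q), so 4 ∣ k; and since 44 = 4·11, k = 11·(4q), so 11 ∣ k.

Both directions hold.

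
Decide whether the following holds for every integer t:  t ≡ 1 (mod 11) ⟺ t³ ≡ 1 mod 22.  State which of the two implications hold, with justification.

The forward direction fails; the converse holds.

[⇐] The residues r modulo 22 with r³ ≡ 1 (mod 22) are exactly {1}, and each is ≡ 1 (mod 11).

[⇒] This fails: take t = 12. Then 12 ≡ 1 (mod 11), but 12³ = 1728 ≡ 12 (mod 22), not 1.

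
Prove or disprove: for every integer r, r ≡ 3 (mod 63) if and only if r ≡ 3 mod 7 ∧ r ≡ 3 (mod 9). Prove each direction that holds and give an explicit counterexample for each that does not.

Both directions hold.

(⇒) Suppose r ≡ 3 (mod 63); write r = 63j + 3. Since 7 ∣ 63, reducing mod 7 gives r ≡ 3 (mod 7); since 9 ∣ 63, reducing mod 9 gives r ≡ 3 (mod 9).

(⇐) Conversely, if r ≡ 3 (mod 7) and r ≡ 3 (mod 9), then by the Chinese remainder theorem r ≡ 3 (mod 63). This is exactly r ≡ 3 (mod 63).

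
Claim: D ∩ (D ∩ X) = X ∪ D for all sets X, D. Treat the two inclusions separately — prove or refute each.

Only the forward inclusion holds.

(⊆) Let x ∈ D ∩ (D ∩ X). Then x ∈ X ∩ D, from which x ∈ X ∪ D.

(⊇) This inclusion fails. Take X = {1}, D = ∅; then 1 ∈ X ∪ D but 1 ∉ D ∩ (D ∩ X).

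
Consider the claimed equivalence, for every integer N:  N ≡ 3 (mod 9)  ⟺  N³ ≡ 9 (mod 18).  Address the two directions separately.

(⟹) This fails: take N = 12. Then 12 ≡ 3 (mod 9), but 12³ = 1728 ≡ 0 (mod 18), not 9.

(⟸) This fails: take N = 9. Then 9³ = 729 ≡ 9 (mod 18), yet 9 ≡ 0 (mod 9), not 3.

Both directions fail.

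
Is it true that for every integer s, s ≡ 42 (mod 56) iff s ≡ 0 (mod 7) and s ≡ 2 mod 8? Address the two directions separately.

(⇒) Suppose s ≡ 42 (mod 56); write s = 56j + 42. Since 7 ∣ 56, reducing mod 7 gives s ≡ 42 ≡ 0 (mod 7); since 8 ∣ 56, reducing mod 8 gives s ≡ 42 ≡ 2 (mod 8).

(⇐) Conversely, if s ≡ 0 (mod 7) and s ≡ 2 (mod 8), then by the Chinese remainder theorem s ≡ 42 (mod 56). This is exactly s ≡ 42 (mod 56).

Both implications hold.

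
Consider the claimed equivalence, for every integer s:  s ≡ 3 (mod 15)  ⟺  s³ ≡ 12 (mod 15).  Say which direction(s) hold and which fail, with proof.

[⇒] Suppose s ≡ 3 (mod 15). Write s = 15j + 3. Then (15j + 3)³ = 3375j³ + 2025j² + 405j + 27 = 15(225j³ + 135j² + 27j + 1) + 12, so s³ ≡ 12 (mod 15).

[⇐] Conversely, suppose s³ ≡ 12 (mod 15). The only residue r in {0, …, 14} with r³ ≡ 12 (mod 15) is r = 3, so s ≡ 3 (mod 15).

Equivalent; both directions hold.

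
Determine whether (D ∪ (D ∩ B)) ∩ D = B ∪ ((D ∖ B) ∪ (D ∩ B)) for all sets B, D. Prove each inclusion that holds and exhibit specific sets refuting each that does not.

(⊆) holds; (⊇) fails.

(⟹) Let x ∈ (D ∪ (D ∩ B)) ∩ D. Then either x ∈ D and x ∉ B; or x ∈ B ∩ D. In each case x ∈ B ∪ ((D ∖ B) ∪ (D ∩ B)), so (D ∪ (D ∩ B)) ∩ D ⊆ B ∪ ((D ∖ B) ∪ (D ∩ B)).

(⟸) This inclusion fails. Take B = {1}, D = ∅; then 1 ∈ B ∪ ((D ∖ B) ∪ (D ∩ B)) but 1 ∉ (D ∪ (D ∩ B)) ∩ D.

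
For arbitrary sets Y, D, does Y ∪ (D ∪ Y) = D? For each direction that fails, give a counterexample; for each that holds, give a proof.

(⟸) Let x ∈ D. Then either x ∈ D and x ∉ Y; or x ∈ Y ∩ D. In each case x ∈ Y ∪ (D ∪ Y), so D ⊆ Y ∪ (D ∪ Y).

(⟹) This inclusion fails. Take Y = {1}, D = ∅; then 1 ∈ Y ∪ (D ∪ Y) but 1 ∉ D.

(⊆) fails; (⊇) holds.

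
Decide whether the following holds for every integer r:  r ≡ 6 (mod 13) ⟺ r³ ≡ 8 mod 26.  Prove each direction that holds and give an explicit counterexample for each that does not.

Forward direction. This fails: take r = 19. Then 19 ≡ 6 (mod 13), but 19³ = 6859 ≡ 21 (mod 26), not 8.

Converse. This fails: take r = 2. Then 2³ = 8 ≡ 8 (mod 26), yet 2 ≡ 2 (mod 13), not 6.

Neither implication holds.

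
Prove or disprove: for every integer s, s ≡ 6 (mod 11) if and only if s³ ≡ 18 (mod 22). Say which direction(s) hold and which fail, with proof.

(⟹) This fails: take s = 17. Then 17 ≡ 6 (mod 11), but 17³ = 4913 ≡ 7 (mod 22), not 18.

(⟸) Conversely, the residues r modulo 22 with r³ ≡ 18 (mod 22) are exactly {6}, and each is ≡ 6 (mod 11).

The forward direction fails; the converse holds.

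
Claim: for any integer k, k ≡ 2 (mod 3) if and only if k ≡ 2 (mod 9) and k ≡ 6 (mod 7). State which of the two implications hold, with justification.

Converse. If k ≡ 2 (mod 9) and k ≡ 6 (mod 7), then by the Chinese remainder theorem k ≡ 20 (mod 63). Since 20 ≡ 2 (mod 3) and 3 ∣ 63, we get k ≡ 2 (mod 3).

Forward direction. This fails: k = 2 gives 2 ≡ 2 (mod 3) but 2 ≡ 2 (mod 7), so the conjunction on the right does not hold.

Not equivalent: only (⇐) holds.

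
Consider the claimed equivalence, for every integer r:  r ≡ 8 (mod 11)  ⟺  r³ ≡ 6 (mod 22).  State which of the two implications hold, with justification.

Only the converse holds.

[⇐] The residues r modulo 22 with r³ ≡ 6 (mod 22) are exactly {8}, and each is ≡ 8 (mod 11).

[⇒] This fails: take r = 19. Then 19 ≡ 8 (mod 11), but 19³ = 6859 ≡ 17 (mod 22), not 6.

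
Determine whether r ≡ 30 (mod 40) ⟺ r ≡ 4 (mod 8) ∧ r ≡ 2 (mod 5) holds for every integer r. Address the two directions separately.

Neither direction holds.

(⇒) This fails: r = 30 gives 30 ≡ 30 (mod 40) but 30 ≡ 6 (mod 8), so the conjunction on the right does not hold.

(⇐) This fails: r = 12 satisfies both congruences on the right (12 ≡ 4 mod 8 and 12 ≡ 2 mod 5) yet 12 ≡ 12 (mod 40), not 30.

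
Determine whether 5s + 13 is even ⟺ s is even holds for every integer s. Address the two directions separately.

Both directions fail.

(→) This fails: s = 1 gives 5s + 13 = 18, which is even, but 1 is odd, not even.

(←) This also fails: s = 2 is even, but 5s + 13 = 23 is odd, not even.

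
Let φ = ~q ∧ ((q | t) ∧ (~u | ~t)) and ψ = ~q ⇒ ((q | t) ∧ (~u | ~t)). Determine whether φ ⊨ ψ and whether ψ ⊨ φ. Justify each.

(⟹) Assume the antecedent. If u is true, the antecedent cannot hold. If u is false, the antecedent forces (u = F, t = T, q = F), and ~q ⇒ ((q | t) ∧ (~u | ~t)) holds there. Either way ~q ⇒ ((q | t) ∧ (~u | ~t)) holds.

(⟸) This fails. Under u = F, t = F, q = T, the left side is false but the right side is true.

(⇒) holds; (⇐) fails.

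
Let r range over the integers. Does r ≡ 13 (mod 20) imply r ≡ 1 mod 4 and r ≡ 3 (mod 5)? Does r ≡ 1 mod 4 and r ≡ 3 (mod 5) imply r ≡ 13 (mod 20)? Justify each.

Both implications hold.

Forward direction. Suppose r ≡ 13 (mod 20); write r = 20j + 13. Since 4 ∣ 20, reducing mod 4 gives r ≡ 13 ≡ 1 (mod 4); since 5 ∣ 20, reducing mod 5 gives r ≡ 13 ≡ 3 (mod 5).

Converse. If r ≡ 1 (mod 4) and r ≡ 3 (mod 5), then by the Chinese remainder theorem r ≡ 13 (mod 20). This is exactly r ≡ 13 (mod 20).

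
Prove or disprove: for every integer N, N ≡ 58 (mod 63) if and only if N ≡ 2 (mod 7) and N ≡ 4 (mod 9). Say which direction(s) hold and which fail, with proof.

Both directions hold; the statement is true.

(→) Suppose N ≡ 58 (mod 63); write N = 63j + 58. Since 7 ∣ 63, reducing mod 7 gives N ≡ 58 ≡ 2 (mod 7); since 9 ∣ 63, reducing mod 9 gives N ≡ 58 ≡ 4 (mod 9).

(←) Conversely, if N ≡ 2 (mod 7) and N ≡ 4 (mod 9), then by the Chinese remainder theorem N ≡ 58 (mod 63). This is exactly N ≡ 58 (mod 63).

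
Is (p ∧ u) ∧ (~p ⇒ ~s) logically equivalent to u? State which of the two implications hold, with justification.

(⇒) holds; (⇐) fails.

(⟹) Assume the antecedent. If u is true, u reduces to true regardless of the other variables. If u is false, the antecedent cannot hold. Either way u holds.

(⟸) This fails. Under u = T, s = F, p = F, the left side is false but the right side is true.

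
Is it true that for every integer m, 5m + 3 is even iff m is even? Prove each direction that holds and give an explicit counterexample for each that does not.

Neither implication holds.

[⇒] This fails: m = 7 gives 5m + 3 = 38, which is even, but 7 is odd, not even.

[⇐] This also fails: m = 4 is even, but 5m + 3 = 23 is odd, not even.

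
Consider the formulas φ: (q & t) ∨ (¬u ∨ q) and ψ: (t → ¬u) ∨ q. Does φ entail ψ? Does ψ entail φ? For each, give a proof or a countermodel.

Not equivalent: only (⇒) holds.

(⟸) This fails. Under u = T, q = F, t = F, the left side is false but the right side is true.

(⟹) Assume the antecedent. If u is true, the antecedent forces (u = T, q = T, t = F) or (u = T, q = T, t = T), and (t → ¬u) ∨ q holds there. If u is false, (t → ¬u) ∨ q reduces to true regardless of the other variables. Either way (t → ¬u) ∨ q holds.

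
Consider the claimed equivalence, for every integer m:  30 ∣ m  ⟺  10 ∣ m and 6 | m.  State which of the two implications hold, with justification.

(⟸) Suppose 10 ∣ m and 6 ∣ m. Any common multiple of 10 and 6 is a multiple of their lcm; here lcm(10, 6) = 10·6/gcd(10, 6) = 60/2 = 30, so 30 ∣ m.

(⟹) If 30 ∣ m, write m = 30q. Since 30 = 3·10, m = 10·(3q), so 10 ∣ m; and since 30 = 5·6, m = 6·(5q), so 6 ∣ m.

Both directions hold; the statement is true.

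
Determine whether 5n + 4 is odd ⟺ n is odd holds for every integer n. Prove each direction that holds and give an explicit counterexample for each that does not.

Both directions hold; the statement is true.

(⇒) Suppose 5n + 4 is odd. Since 5 is odd, 5n and n have the same parity, so 5n + 4 ≡ n + 4 (mod 2). As 4 is even, 5n + 4 is odd exactly when n is odd. Thus n is odd.

(⇐) Conversely, suppose n is odd; write n = 2j + 1. Then 5n + 4 = 5·(2j + 1) + 4 = 2·5j + 9, which is odd.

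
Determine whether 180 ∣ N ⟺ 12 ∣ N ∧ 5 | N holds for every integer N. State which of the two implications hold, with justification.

[⇒] If 180 ∣ N, write N = 180q. Since 180 = 15·12, N = 12·(15q), so 12 ∣ N; and since 180 = 36·5, N = 5·(36q), so 5 ∣ N.

[⇐] This fails: take N = 60. Both 12 ∣ 60 and 5 ∣ 60, yet 60 is not a multiple of 180 (since 60 = 0·180 + 60), so 180 ∤ 60.

Only the forward implication holds.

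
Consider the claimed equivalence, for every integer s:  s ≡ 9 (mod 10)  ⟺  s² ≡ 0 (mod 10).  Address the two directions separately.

(⟹) This fails: take s = 9. Then 9 ≡ 9 (mod 10), but 9² = 81 ≡ 1 (mod 10), not 0.

(⟸) This fails: take s = 0. Then 0² = 0 ≡ 0 (mod 10), yet 0 ≡ 0 (mod 10), not 9.

Both directions fail.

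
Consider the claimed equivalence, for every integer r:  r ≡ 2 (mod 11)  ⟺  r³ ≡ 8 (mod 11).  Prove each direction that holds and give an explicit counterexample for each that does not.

[⇒] Suppose r ≡ 2 (mod 11). Write r = 11j + 2. Then (11j + 2)³ = 1331j³ + 726j² + 132j + 8 = 11(121j³ + 66j² + 12j) + 8, so r³ ≡ 8 (mod 11).

[⇐] For the converse, argue contrapositively. If r ≢ 2 (mod 11), then r is congruent to one of 0, 1, 3, 4, 5, 6, 7, 8, 9, 10 modulo 11, and these give r³ ≡ 0, 1, 5, 9, 4, 7, 2, 6, 3, 10 respectively — never 8.

Both directions hold; the statement is true.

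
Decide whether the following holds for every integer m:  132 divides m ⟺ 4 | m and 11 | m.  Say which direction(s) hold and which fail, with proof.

(⇒) If 132 ∣ m, write m = 132q. Since 132 = 33·4, m = 4·(33q), so 4 ∣ m; and since 132 = 12·11, m = 11·(12q), so 11 ∣ m.

(⇐) This fails: take m = 44. Both 4 ∣ 44 and 11 ∣ 44, yet 44 is not a multiple of 132 (since 44 = 0·132 + 44), so 132 ∤ 44.

(⇒) holds; (⇐) fails.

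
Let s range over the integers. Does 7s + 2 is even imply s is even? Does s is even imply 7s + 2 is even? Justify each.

Forward direction. Suppose 7s + 2 is even. Since 7 is odd, 7s and s have the same parity, so 7s + 2 ≡ s + 2 (mod 2). As 2 is even, 7s + 2 is even exactly when s is even. Thus s is even.

Converse. Suppose s is even; write s = 2j. Then 7s + 2 = 7·(2j) + 2 = 2·7j + 2, which is even.

Equivalent; both directions hold.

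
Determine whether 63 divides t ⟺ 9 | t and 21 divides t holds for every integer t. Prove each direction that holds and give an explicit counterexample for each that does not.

Converse. Suppose 9 ∣ t and 21 ∣ t. Any common multiple of 9 and 21 is a multiple of their lcm; here lcm(9, 21) = 9·21/gcd(9, 21) = 189/3 = 63, so 63 ∣ t.

Forward direction. If 63 ∣ t, write t = 63q. Since 63 = 7·9, t = 9·(7q), so 9 ∣ t; and since 63 = 3·21, t = 21·(3q), so 21 ∣ t.

The biconditional holds.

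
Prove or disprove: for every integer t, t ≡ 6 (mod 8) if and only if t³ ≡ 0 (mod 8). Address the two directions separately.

[⇒] Suppose t ≡ 6 (mod 8). Write t = 8j + 6. Then (8j + 6)³ = 512j³ + 1152j² + 864j + 216 = 8(64j³ + 144j² + 108j + 27) + 0, so t³ ≡ 0 (mod 8).

[⇐] This fails: take t = 0. Then 0³ = 0 ≡ 0 (mod 8), yet 0 ≡ 0 (mod 8), not 6.

Not equivalent: only (⇒) holds.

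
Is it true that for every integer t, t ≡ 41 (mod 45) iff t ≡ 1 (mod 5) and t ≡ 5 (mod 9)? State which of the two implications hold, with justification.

The biconditional holds.

(⟹) Suppose t ≡ 41 (mod 45); write t = 45j + 41. Since 5 ∣ 45, reducing mod 5 gives t ≡ 41 ≡ 1 (mod 5); since 9 ∣ 45, reducing mod 9 gives t ≡ 41 ≡ 5 (mod 9).

(⟸) Conversely, if t ≡ 1 (mod 5) and t ≡ 5 (mod 9), then by the Chinese remainder theorem t ≡ 41 (mod 45). This is exactly t ≡ 41 (mod 45).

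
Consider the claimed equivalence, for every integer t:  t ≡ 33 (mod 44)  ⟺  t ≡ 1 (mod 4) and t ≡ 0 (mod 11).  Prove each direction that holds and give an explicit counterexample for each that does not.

Both directions hold.

(⇐) If t ≡ 1 (mod 4) and t ≡ 0 (mod 11), then by the Chinese remainder theorem t ≡ 33 (mod 44). This is exactly t ≡ 33 (mod 44).

(⇒) Suppose t ≡ 33 (mod 44); write t = 44j + 33. Since 4 ∣ 44, reducing mod 4 gives t ≡ 33 ≡ 1 (mod 4); since 11 ∣ 44, reducing mod 11 gives t ≡ 33 ≡ 0 (mod 11).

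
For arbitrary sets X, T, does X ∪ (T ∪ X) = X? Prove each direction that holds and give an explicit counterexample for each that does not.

Only the reverse inclusion holds.

Forward inclusion. This inclusion fails. Take X = ∅, T = {1}; then 1 ∈ X ∪ (T ∪ X) but 1 ∉ X.

Reverse inclusion. Let x ∈ X. Then either x ∈ X and x ∉ T; or x ∈ X ∩ T. In each case x ∈ X ∪ (T ∪ X), so X ⊆ X ∪ (T ∪ X).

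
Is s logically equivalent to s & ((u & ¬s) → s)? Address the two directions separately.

The biconditional holds.

(⇐) Assume the antecedent. If u is true, the antecedent forces (u = T, s = T), and s holds there. If u is false, the antecedent forces (u = F, s = T), and s holds there. Either way s holds.

(⇒) Assume the antecedent. If u is true, the antecedent forces (u = T, s = T), and s & ((u & ¬s) → s) holds there. If u is false, the antecedent forces (u = F, s = T), and s & ((u & ¬s) → s) holds there. Either way s & ((u & ¬s) → s) holds.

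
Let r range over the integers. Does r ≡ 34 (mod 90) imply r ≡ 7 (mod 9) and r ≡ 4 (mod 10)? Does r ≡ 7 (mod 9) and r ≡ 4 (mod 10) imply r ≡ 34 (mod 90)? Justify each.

Both directions hold; the statement is true.

Forward direction. Suppose r ≡ 34 (mod 90); write r = 90j + 34. Since 9 ∣ 90, reducing mod 9 gives r ≡ 34 ≡ 7 (mod 9); since 10 ∣ 90, reducing mod 10 gives r ≡ 34 ≡ 4 (mod 10).

Converse. If r ≡ 7 (mod 9) and r ≡ 4 (mod 10), then by the Chinese remainder theorem r ≡ 34 (mod 90). This is exactly r ≡ 34 (mod 90).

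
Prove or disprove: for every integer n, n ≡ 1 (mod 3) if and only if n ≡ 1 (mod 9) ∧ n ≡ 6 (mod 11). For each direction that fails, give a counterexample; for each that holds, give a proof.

The forward direction fails; the converse holds.

(⟸) If n ≡ 1 (mod 9) and n ≡ 6 (mod 11), then by the Chinese remainder theorem n ≡ 28 (mod 99). Since 28 ≡ 1 (mod 3) and 3 ∣ 99, we get n ≡ 1 (mod 3).

(⟹) This fails: n = 1 gives 1 ≡ 1 (mod 3) but 1 ≡ 1 (mod 11), so the conjunction on the right does not hold.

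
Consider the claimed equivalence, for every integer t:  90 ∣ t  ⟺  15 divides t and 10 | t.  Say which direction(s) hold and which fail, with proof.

(⇒) If 90 ∣ t, write t = 90q. Since 90 = 6·15, t = 15·(6q), so 15 ∣ t; and since 90 = 9·10, t = 10·(9q), so 10 ∣ t.

(⇐) This fails: take t = 30. Both 15 ∣ 30 and 10 ∣ 30, yet 30 is not a multiple of 90 (since 30 = 0·90 + 30), so 90 ∤ 30.

The forward direction holds; the converse fails.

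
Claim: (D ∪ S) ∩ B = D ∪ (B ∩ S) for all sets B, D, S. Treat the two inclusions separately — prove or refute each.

Forward inclusion. Let x ∈ (D ∪ S) ∩ B. Then either x ∈ B ∩ D and x ∉ S; or x ∈ B ∩ S and x ∉ D; or x ∈ B ∩ D ∩ S. In each case x ∈ D ∪ (B ∩ S), so (D ∪ S) ∩ B ⊆ D ∪ (B ∩ S).

Reverse inclusion. This inclusion fails. Take B = ∅, D = {1}, S = ∅; then 1 ∈ D ∪ (B ∩ S) but 1 ∉ (D ∪ S) ∩ B.

The sets are not equal: only the forward inclusion holds.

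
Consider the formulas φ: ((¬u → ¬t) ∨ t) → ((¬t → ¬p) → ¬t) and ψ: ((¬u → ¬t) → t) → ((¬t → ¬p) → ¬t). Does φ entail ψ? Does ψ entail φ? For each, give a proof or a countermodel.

The biconditional holds.

(⇒) Assume the antecedent. If p is true, the antecedent forces (p = T, u = F, t = F) or (p = T, u = T, t = F), and the consequent holds there. If p is false, the antecedent forces (p = F, u = F, t = F) or (p = F, u = T, t = F), and the consequent holds there. Either way the consequent holds.

(⇐) Assume the antecedent. If p is true, the antecedent forces (p = T, u = F, t = F) or (p = T, u = T, t = F), and the consequent holds there. If p is false, the antecedent forces (p = F, u = F, t = F) or (p = F, u = T, t = F), and the consequent holds there. Either way the consequent holds.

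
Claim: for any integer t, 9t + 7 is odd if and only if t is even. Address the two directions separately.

(←) Suppose t is even; write t = 2j. Then 9t + 7 = 9·(2j) + 7 = 2·9j + 7, which is odd.

(→) Suppose 9t + 7 is odd. Since 9 is odd, 9t and t have the same parity, so 9t + 7 ≡ t + 7 (mod 2). As 7 is odd, 9t + 7 is odd exactly when t is even. Thus t is even.

Both directions hold; the statement is true.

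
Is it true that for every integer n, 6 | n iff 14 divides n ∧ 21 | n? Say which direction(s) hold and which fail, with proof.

(←) Suppose 14 ∣ n and 21 ∣ n. Any common multiple of 14 and 21 is a multiple of their lcm; here lcm(14, 21) = 14·21/gcd(14, 21) = 294/7 = 42, so 42 ∣ n. Since 6 ∣ 42, it follows that 6 ∣ n.

(→) This fails: take n = 6. Certainly 6 ∣ 6, but 14 ∤ 6.

Not equivalent: only (⇐) holds.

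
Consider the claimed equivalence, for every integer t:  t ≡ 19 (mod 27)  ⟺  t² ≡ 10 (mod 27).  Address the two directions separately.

Not equivalent: only (⇒) holds.

[⇒] Suppose t ≡ 19 (mod 27). Write t = 27j + 19. Then (27j + 19)² = 729j² + 1026j + 361 = 27(27j² + 38j + 13) + 10, so t² ≡ 10 (mod 27).

[⇐] This fails: take t = 8. Then 8² = 64 ≡ 10 (mod 27), yet 8 ≡ 8 (mod 27), not 19.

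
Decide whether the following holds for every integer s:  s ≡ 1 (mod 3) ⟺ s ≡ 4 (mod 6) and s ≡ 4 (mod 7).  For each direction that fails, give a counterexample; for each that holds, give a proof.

Only the reverse direction holds.

(→) This fails: s = 1 gives 1 ≡ 1 (mod 3) but 1 ≡ 1 (mod 6), so the conjunction on the right does not hold.

(←) Conversely, if s ≡ 4 (mod 6) and s ≡ 4 (mod 7), then by the Chinese remainder theorem s ≡ 4 (mod 42). Since 4 ≡ 1 (mod 3) and 3 ∣ 42, we get s ≡ 1 (mod 3).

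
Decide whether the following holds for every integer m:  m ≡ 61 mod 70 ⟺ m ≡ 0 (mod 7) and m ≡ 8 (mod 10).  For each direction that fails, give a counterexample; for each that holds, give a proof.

(⇒) This fails: m = 61 gives 61 ≡ 61 (mod 70) but 61 ≡ 5 (mod 7), so the conjunction on the right does not hold.

(⇐) This fails: m = 28 satisfies both congruences on the right (28 ≡ 0 mod 7 and 28 ≡ 8 mod 10) yet 28 ≡ 28 (mod 70), not 61.

Neither implication holds.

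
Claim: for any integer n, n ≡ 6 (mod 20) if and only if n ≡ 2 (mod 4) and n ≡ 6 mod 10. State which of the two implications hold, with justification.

Equivalent; both directions hold.

(→) Suppose n ≡ 6 (mod 20); write n = 20j + 6. Since 4 ∣ 20, reducing mod 4 gives n ≡ 6 ≡ 2 (mod 4); since 10 ∣ 20, reducing mod 10 gives n ≡ 6 (mod 10).

(←) Conversely, if n ≡ 2 (mod 4) and n ≡ 6 (mod 10), then by the Chinese remainder theorem n ≡ 6 (mod 20). This is exactly n ≡ 6 (mod 20).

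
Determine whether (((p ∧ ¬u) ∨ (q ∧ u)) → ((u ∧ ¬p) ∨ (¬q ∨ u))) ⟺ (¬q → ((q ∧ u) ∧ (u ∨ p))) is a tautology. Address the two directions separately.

(⇒) fails and (⇐) fails.

Forward direction. This fails. Under u = F, p = F, q = F, the left side is true but the right side is false.

Converse. This fails. Under u = F, p = T, q = T, the left side is false but the right side is true.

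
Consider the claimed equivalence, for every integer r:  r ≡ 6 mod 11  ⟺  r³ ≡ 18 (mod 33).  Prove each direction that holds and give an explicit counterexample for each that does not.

(⇒) This fails: take r = 17. Then 17 ≡ 6 (mod 11), but 17³ = 4913 ≡ 29 (mod 33), not 18.

(⇐) Conversely, the residues r modulo 33 with r³ ≡ 18 (mod 33) are exactly {6}, and each is ≡ 6 (mod 11).

Only the reverse direction holds.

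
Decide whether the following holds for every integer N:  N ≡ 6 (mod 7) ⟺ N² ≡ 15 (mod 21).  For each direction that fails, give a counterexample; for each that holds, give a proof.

Forward direction. This fails: take N = 13. Then 13 ≡ 6 (mod 7), but 13² = 169 ≡ 1 (mod 21), not 15.

Converse. This fails: take N = 15. Then 15² = 225 ≡ 15 (mod 21), yet 15 ≡ 1 (mod 7), not 6.

Neither implication holds.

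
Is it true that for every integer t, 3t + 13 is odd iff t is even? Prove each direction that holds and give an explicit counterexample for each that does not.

Equivalent; both directions hold.

(⇒) Suppose 3t + 13 is odd. Since 3 is odd, 3t and t have the same parity, so 3t + 13 ≡ t + 13 (mod 2). As 13 is odd, 3t + 13 is odd exactly when t is even. Thus t is even.

(⇐) Conversely, suppose t is even; write t = 2j. Then 3t + 13 = 3·(2j) + 13 = 2·3j + 13, which is odd.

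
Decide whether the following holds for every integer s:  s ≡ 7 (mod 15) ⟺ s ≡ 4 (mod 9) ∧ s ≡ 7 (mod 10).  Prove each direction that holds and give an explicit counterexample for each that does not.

(→) This fails: s = 37 gives 37 ≡ 7 (mod 15) but 37 ≡ 1 (mod 9), so the conjunction on the right does not hold.

(←) Conversely, if s ≡ 4 (mod 9) and s ≡ 7 (mod 10), then by the Chinese remainder theorem s ≡ 67 (mod 90). Since 67 ≡ 7 (mod 15) and 15 ∣ 90, we get s ≡ 7 (mod 15).

Only the reverse direction holds.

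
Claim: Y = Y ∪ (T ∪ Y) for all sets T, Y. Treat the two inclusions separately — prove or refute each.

The sets are not equal: only the forward inclusion holds.

Forward inclusion. Let x ∈ Y. Then either x ∈ Y and x ∉ T; or x ∈ T ∩ Y. In each case x ∈ Y ∪ (T ∪ Y), so Y ⊆ Y ∪ (T ∪ Y).

Reverse inclusion. This inclusion fails. Take T = {1}, Y = ∅; then 1 ∈ Y ∪ (T ∪ Y) but 1 ∉ Y.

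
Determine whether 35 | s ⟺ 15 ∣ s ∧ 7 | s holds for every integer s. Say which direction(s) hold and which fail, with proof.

Only the converse holds.

(⇒) This fails: take s = 35. Certainly 35 ∣ 35, but 15 ∤ 35.

(⇐) Suppose 15 ∣ s and 7 ∣ s. Any common multiple of 15 and 7 is a multiple of their lcm; here gcd(15, 7) = 1, so lcm(15, 7) = 15·7 = 105, so 105 ∣ s. Since 35 ∣ 105, it follows that 35 ∣ s.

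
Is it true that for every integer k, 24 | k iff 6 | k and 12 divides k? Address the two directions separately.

Only the forward direction holds.

(⟹) If 24 ∣ k, write k = 24q. Since 24 = 4·6, k = 6·(4q), so 6 ∣ k; and since 24 = 2·12, k = 12·(2q), so 12 ∣ k.

(⟸) This fails: take k = 12. Both 6 ∣ 12 and 12 ∣ 12, yet 12 is not a multiple of 24 (since 12 = 0·24 + 12), so 24 ∤ 12.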